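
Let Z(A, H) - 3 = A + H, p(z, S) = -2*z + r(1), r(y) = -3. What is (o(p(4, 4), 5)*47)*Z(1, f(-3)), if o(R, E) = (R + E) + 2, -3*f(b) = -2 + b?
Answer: -3196/3 ≈ -1065.3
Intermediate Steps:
f(b) = 2/3 - b/3 (f(b) = -(-2 + b)/3 = 2/3 - b/3)
p(z, S) = -3 - 2*z (p(z, S) = -2*z - 3 = -3 - 2*z)
o(R, E) = 2 + E + R (o(R, E) = (E + R) + 2 = 2 + E + R)
Z(A, H) = 3 + A + H (Z(A, H) = 3 + (A + H) = 3 + A + H)
(o(p(4, 4), 5)*47)*Z(1, f(-3)) = ((2 + 5 + (-3 - 2*4))*47)*(3 + 1 + (2/3 - 1/3*(-3))) = ((2 + 5 + (-3 - 8))*47)*(3 + 1 + (2/3 + 1)) = ((2 + 5 - 11)*47)*(3 + 1 + 5/3) = -4*47*(17/3) = -188*17/3 = -3196/3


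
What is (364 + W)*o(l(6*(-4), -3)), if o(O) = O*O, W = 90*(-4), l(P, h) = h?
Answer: 36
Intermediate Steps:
W = -360
o(O) = O²
(364 + W)*o(l(6*(-4), -3)) = (364 - 360)*(-3)² = 4*9 = 36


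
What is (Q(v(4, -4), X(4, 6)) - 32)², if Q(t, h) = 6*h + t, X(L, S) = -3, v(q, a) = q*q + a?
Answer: 1444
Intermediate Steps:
v(q, a) = a + q² (v(q, a) = q² + a = a + q²)
Q(t, h) = t + 6*h
(Q(v(4, -4), X(4, 6)) - 32)² = (((-4 + 4²) + 6*(-3)) - 32)² = (((-4 + 16) - 18) - 32)² = ((12 - 18) - 32)² = (-6 - 32)² = (-38)² = 1444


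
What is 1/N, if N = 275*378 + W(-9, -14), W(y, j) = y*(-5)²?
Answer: 1/103725 ≈ 9.6409e-6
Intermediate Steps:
W(y, j) = 25*y (W(y, j) = y*25 = 25*y)
N = 103725 (N = 275*378 + 25*(-9) = 103950 - 225 = 103725)
1/N = 1/103725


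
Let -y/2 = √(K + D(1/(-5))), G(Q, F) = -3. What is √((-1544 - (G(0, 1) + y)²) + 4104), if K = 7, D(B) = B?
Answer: √(63095 - 60*√170)/5 ≈ 49.925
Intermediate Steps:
y = -2*√170/5 (y = -2*√(7 + 1/(-5)) = -2*√(7 - ⅕) = -2*√170/5 ≈ -5.2154)
√((-1544 - (G(0, 1) + y)²) + 4104) = √((-1544 - (-3 - 2*√170/5)²) + 4104) = √(2560 - (-3 - 2*√170/5)²)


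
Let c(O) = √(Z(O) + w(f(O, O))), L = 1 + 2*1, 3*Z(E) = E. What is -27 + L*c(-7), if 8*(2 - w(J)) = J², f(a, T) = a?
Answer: -27 + I*√930/4 ≈ -27.0 + 7.624*I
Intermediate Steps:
Z(E) = E/3
L = 3 (L = 1 + 2 = 3)
w(J) = 2 - J²/8
c(O) = √(2 - O²/8 + O/3) (c(O) = √(O/3 + (2 - O²/8)) = √(2 - O²/8 + O/3))
-27 + L*c(-7) = -27 + 3*(√(288 - 18*(-7)² + 48*(-7))/12) = -27 + 3*(√(288 - 18*49 - 336)/12) = -27 + 3*(√(288 - 882 - 336)/12) = -27 + 3*(√(-930)/12) = -27 + 3*((I*√930)/12) = -27 + 3*(I*√930/12) = -27 + I*√930/4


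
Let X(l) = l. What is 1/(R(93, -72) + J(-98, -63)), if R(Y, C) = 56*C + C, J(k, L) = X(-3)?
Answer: -1/4107 ≈ -0.00024349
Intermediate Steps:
J(k, L) = -3
R(Y, C) = 57*C
1/(R(93, -72) + J(-98, -63)) = 1/(57*(-72) - 3) = 1/(-4104 - 3) = 1/(-4107) = -1/4107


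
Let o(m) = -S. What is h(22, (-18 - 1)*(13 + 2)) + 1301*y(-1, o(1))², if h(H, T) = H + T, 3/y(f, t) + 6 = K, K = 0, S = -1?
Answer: 249/4 ≈ 62.250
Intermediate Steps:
o(m) = 1 (o(m) = -1*(-1) = 1)
y(f, t) = -½ (y(f, t) = 3/(-6 + 0) = 3/(-6) = 3*(-⅙) = -½)
h(22, (-18 - 1)*(13 + 2)) + 1301*y(-1, o(1))² = (22 + (-18 - 1)*(13 + 2)) + 1301*(-½)² = (22 - 19*15) + 1301*(¼) = (22 - 285) + 1301/4 = -263 + 1301/4 = 249/4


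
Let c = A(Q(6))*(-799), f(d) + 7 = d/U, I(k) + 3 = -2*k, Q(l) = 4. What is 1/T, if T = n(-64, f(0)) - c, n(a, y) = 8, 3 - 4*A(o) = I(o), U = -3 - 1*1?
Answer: 2/5609 ≈ 0.00035657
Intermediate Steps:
U = -4 (U = -3 - 1 = -4)
I(k) = -3 - 2*k
f(d) = -7 - d/4 (f(d) = -7 + d/(-4) = -7 + d*(-1/4) = -7 - d/4)
A(o) = 3/2 + o/2 (A(o) = 3/4 - (-3 - 2*o)/4 = 3/4 + (3/4 + o/2) = 3/2 + o/2)
c = -5593/2 (c = (3/2 + (1/2)*4)*(-799) = (3/2 + 2)*(-799) = (7/2)*(-799) = -5593/2 ≈ -2796.5)
T = 5609/2 (T = 8 - 1*(-5593/2) = 8 + 5593/2 = 5609/2 ≈ 2804.5)
1/T = 1/(5609/2) = 2/5609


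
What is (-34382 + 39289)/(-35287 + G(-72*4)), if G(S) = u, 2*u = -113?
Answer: -9814/70687 ≈ -0.13884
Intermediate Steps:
u = -113/2 (u = (½)*(-113) = -113/2 ≈ -56.500)
G(S) = -113/2
(-34382 + 39289)/(-35287 + G(-72*4)) = (-34382 + 39289)/(-35287 - 113/2) = 4907/(-70687/2) = 4907*(-2/70687) = -9814/70687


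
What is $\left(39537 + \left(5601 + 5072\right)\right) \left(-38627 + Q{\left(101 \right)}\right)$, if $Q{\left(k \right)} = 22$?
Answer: $-1938357050$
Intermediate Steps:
$\left(39537 + \left(5601 + 5072\right)\right) \left(-38627 + Q{\left(101 \right)}\right) = \left(39537 + \left(5601 + 5072\right)\right) \left(-38627 + 22\right) = \left(39537 + 10673\right) \left(-38605\right) = 50210 \left(-38605\right) = -1938357050$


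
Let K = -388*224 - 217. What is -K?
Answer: 87129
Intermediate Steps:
K = -87129 (K = -86912 - 217 = -87129)
-K = -1*(-87129) = 87129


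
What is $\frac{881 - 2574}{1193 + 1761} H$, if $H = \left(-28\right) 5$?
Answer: $\frac{16930}{211} \approx 80.237$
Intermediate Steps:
$H = -140$
$\frac{881 - 2574}{1193 + 1761} H = \frac{881 - 2574}{1193 + 1761} \left(-140\right) = - \frac{1693}{2954} \left(-140\right) = \left(-1693\right) \frac{1}{2954} \left(-140\right) = \left(- \frac{1693}{2954}\right) \left(-140\right) = \frac{16930}{211}$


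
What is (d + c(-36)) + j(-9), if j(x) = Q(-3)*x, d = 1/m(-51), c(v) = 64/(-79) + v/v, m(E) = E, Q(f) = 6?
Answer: -216880/4029 ≈ -53.830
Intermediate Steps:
c(v) = 15/79 (c(v) = 64*(-1/79) + 1 = -64/79 + 1 = 15/79)
d = -1/51 (d = 1/(-51) = -1/51 ≈ -0.019608)
j(x) = 6*x
(d + c(-36)) + j(-9) = (-1/51 + 15/79) + 6*(-9) = 686/4029 - 54 = -216880/4029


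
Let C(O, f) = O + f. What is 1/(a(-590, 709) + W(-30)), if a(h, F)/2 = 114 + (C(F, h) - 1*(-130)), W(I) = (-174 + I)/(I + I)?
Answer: 5/3647 ≈ 0.0013710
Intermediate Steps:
W(I) = (-174 + I)/(2*I) (W(I) = (-174 + I)/((2*I)) = (-174 + I)*(1/(2*I)) = (-174 + I)/(2*I))
a(h, F) = 488 + 2*F + 2*h (a(h, F) = 2*(114 + ((F + h) - 1*(-130))) = 2*(114 + ((F + h) + 130)) = 2*(114 + (130 + F + h)) = 2*(244 + F + h) = 488 + 2*F + 2*h)
1/(a(-590, 709) + W(-30)) = 1/((488 + 2*709 + 2*(-590)) + (½)*(-174 - 30)/(-30)) = 1/((488 + 1418 - 1180) + (½)*(-1/30)*(-204)) = 1/(726 + 17/5) = 1/(3647/5) = 5/3647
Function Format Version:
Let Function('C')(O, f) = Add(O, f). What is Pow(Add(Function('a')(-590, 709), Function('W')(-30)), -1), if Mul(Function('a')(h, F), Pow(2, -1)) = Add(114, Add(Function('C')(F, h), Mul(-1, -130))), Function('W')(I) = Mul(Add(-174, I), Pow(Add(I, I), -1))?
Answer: Rational(5, 3647) ≈ 0.0013710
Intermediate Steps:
Function('W')(I) = Mul(Rational(1, 2), Pow(I, -1), Add(-174, I)) (Function('W')(I) = Mul(Add(-174, I), Pow(Mul(2, I), -1)) = Mul(Add(-174, I), Mul(Rational(1, 2), Pow(I, -1))) = Mul(Rational(1, 2), Pow(I, -1), Add(-174, I)))
Function('a')(h, F) = Add(488, Mul(2, F), Mul(2, h)) (Function('a')(h, F) = Mul(2, Add(114, Add(Add(F, h), Mul(-1, -130)))) = Mul(2, Add(114, Add(Add(F, h), 130))) = Mul(2, Add(114, Add(130, F, h))) = Mul(2, Add(244, F, h)) = Add(488, Mul(2, F), Mul(2, h)))
Pow(Add(Function('a')(-590, 709), Function('W')(-30)), -1) = Pow(Add(Add(488, Mul(2, 709), Mul(2, -590)), Mul(Rational(1, 2), Pow(-30, -1), Add(-174, -30))), -1) = Pow(Add(Add(488, 1418, -1180), Mul(Rational(1, 2), Rational(-1, 30), -204)), -1) = Pow(Add(726, Rational(17, 5)), -1) = Pow(Rational(3647, 5), -1) = Rational(5, 3647)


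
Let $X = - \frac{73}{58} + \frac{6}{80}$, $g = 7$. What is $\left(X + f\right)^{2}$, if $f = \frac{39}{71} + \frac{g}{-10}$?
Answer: $\frac{483076441}{271326784} \approx 1.7804$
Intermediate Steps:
$f = - \frac{107}{710}$ ($f = \frac{39}{71} + \frac{7}{-10} = 39 \cdot \frac{1}{71} + 7 \left(- \frac{1}{10}\right) = \frac{39}{71} - \frac{7}{10} = - \frac{107}{710} \approx -0.1507$)
$X = - \frac{1373}{1160}$ ($X = \left(-73\right) \frac{1}{58} + 6 \cdot \frac{1}{80} = - \frac{73}{58} + \frac{3}{40} = - \frac{1373}{1160} \approx -1.1836$)
$\left(X + f\right)^{2} = \left(- \frac{1373}{1160} - \frac{107}{710}\right)^{2} = \left(- \frac{21979}{16472}\right)^{2} = \frac{483076441}{271326784}$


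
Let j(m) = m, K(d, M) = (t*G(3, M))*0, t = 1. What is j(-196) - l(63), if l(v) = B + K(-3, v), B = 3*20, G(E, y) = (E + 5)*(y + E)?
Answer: -256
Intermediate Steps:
G(E, y) = (5 + E)*(E + y)
K(d, M) = 0 (K(d, M) = (1*(3² + 5*3 + 5*M + 3*M))*0 = (1*(9 + 15 + 5*M + 3*M))*0 = (1*(24 + 8*M))*0 = (24 + 8*M)*0 = 0)
B = 60
l(v) = 60 (l(v) = 60 + 0 = 60)
j(-196) - l(63) = -196 - 1*60 = -196 - 60 = -256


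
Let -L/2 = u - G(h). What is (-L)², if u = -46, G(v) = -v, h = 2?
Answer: 7744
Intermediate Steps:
L = 88 (L = -2*(-46 - (-1)*2) = -2*(-46 - 1*(-2)) = -2*(-46 + 2) = -2*(-44) = 88)
(-L)² = (-1*88)² = (-88)² = 7744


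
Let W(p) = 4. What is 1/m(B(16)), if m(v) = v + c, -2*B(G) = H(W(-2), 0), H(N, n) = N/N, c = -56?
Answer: -2/113 ≈ -0.017699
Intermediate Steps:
H(N, n) = 1
B(G) = -1/2 (B(G) = -1/2*1 = -1/2)
m(v) = -56 + v (m(v) = v - 56 = -56 + v)
1/m(B(16)) = 1/(-56 - 1/2) = 1/(-113/2) = -2/113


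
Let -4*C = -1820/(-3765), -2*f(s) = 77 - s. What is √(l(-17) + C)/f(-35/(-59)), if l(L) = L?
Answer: -59*I*√2426919/848631 ≈ -0.10831*I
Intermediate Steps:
f(s) = -77/2 + s/2 (f(s) = -(77 - s)/2 = -77/2 + s/2)
C = -91/753 (C = -(-455)/(-3765) = -(-455)*(-1)/3765 = -¼*364/753 = -91/753 ≈ -0.12085)
√(l(-17) + C)/f(-35/(-59)) = √(-17 - 91/753)/(-77/2 + (-35/(-59))/2) = √(-12892/753)/(-77/2 + (-35*(-1/59))/2) = (2*I*√2426919/753)/(-77/2 + (½)*(35/59)) = (2*I*√2426919/753)/(-77/2 + 35/118) = (2*I*√2426919/753)/(-2254/59) = (2*I*√2426919/753)*(-59/2254) = -59*I*√2426919/848631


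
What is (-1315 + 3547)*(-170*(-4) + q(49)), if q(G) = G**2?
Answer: 6876792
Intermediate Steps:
(-1315 + 3547)*(-170*(-4) + q(49)) = (-1315 + 3547)*(-170*(-4) + 49**2) = 2232*(680 + 2401) = 2232*3081 = 6876792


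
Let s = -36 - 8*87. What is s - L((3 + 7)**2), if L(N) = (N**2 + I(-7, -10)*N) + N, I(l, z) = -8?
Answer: -10032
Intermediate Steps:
s = -732 (s = -36 - 696 = -732)
L(N) = N**2 - 7*N (L(N) = (N**2 - 8*N) + N = N**2 - 7*N)
s - L((3 + 7)**2) = -732 - (3 + 7)**2*(-7 + (3 + 7)**2) = -732 - 10**2*(-7 + 10**2) = -732 - 100*(-7 + 100) = -732 - 100*93 = -732 - 1*9300 = -732 - 9300 = -10032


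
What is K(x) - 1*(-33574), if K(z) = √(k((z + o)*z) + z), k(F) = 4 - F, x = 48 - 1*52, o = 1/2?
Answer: 33574 + I*√14 ≈ 33574.0 + 3.7417*I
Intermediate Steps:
o = ½ (o = 1*(½) = ½ ≈ 0.50000)
x = -4 (x = 48 - 52 = -4)
K(z) = √(4 + z - z*(½ + z)) (K(z) = √((4 - (z + ½)*z) + z) = √((4 - (½ + z)*z) + z) = √((4 - z*(½ + z)) + z) = √(4 + z - z*(½ + z)))
K(x) - 1*(-33574) = √(16 - 4*(-4)² + 2*(-4))/2 - 1*(-33574) = √(16 - 4*16 - 8)/2 + 33574 = √(16 - 64 - 8)/2 + 33574 = √(-56)/2 + 33574 = (2*I*√14)/2 + 33574 = I*√14 + 33574 = 33574 + I*√14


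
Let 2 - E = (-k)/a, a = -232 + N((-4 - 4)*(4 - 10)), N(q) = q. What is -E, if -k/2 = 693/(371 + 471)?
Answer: -155621/77464 ≈ -2.0089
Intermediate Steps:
k = -693/421 (k = -1386/(371 + 471) = -1386/842 = -2*693/842 = -693/421 ≈ -1.6461)
a = -184 (a = -232 + (-4 - 4)*(4 - 10) = -232 - 8*(-6) = -232 + 48 = -184)
E = 155621/77464 (E = 2 - (-1*(-693/421))/(-184) = 2 - 693*(-1)/(421*184) = 2 - 1*(-693/77464) = 2 + 693/77464 = 155621/77464 ≈ 2.0089)
-E = -1*155621/77464 = -155621/77464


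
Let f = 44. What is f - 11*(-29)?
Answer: 363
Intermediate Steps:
f - 11*(-29) = 44 - 11*(-29) = 44 + 319 = 363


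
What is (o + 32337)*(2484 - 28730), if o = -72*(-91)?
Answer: -1020680694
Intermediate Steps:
o = 6552
(o + 32337)*(2484 - 28730) = (6552 + 32337)*(2484 - 28730) = 38889*(-26246) = -1020680694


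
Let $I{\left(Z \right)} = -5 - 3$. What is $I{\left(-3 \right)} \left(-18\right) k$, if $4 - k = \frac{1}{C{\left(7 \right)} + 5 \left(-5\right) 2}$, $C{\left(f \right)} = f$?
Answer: $\frac{24912}{43} \approx 579.35$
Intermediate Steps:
$I{\left(Z \right)} = -8$
$k = \frac{173}{43}$ ($k = 4 - \frac{1}{7 + 5 \left(-5\right) 2} = 4 - \frac{1}{7 - 50} = 4 - \frac{1}{-43} = 4 - - \frac{1}{43} = 4 + \frac{1}{43} = \frac{173}{43} \approx 4.0233$)
$I{\left(-3 \right)} \left(-18\right) k = \left(-8\right) \left(-18\right) \frac{173}{43} = 144 \cdot \frac{173}{43} = \frac{24912}{43}$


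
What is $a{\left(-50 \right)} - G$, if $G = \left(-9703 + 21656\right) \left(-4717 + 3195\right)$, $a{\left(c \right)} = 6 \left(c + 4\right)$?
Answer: $18192190$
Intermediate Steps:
$a{\left(c \right)} = 24 + 6 c$ ($a{\left(c \right)} = 6 \left(4 + c\right) = 24 + 6 c$)
$G = -18192466$ ($G = 11953 \left(-1522\right) = -18192466$)
$a{\left(-50 \right)} - G = \left(24 + 6 \left(-50\right)\right) - -18192466 = \left(24 - 300\right) + 18192466 = -276 + 18192466 = 18192190$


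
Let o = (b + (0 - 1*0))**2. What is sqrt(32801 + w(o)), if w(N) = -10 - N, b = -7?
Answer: 3*sqrt(3638) ≈ 180.95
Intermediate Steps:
o = 49 (o = (-7 + (0 - 1*0))**2 = (-7 + (0 + 0))**2 = (-7 + 0)**2 = (-7)**2 = 49)
sqrt(32801 + w(o)) = sqrt(32801 + (-10 - 1*49)) = sqrt(32801 + (-10 - 49)) = sqrt(32801 - 59) = sqrt(32742) = 3*sqrt(3638)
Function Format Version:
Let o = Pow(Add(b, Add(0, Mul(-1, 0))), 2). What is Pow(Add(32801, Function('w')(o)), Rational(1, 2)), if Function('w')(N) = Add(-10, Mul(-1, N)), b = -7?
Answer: Mul(3, Pow(3638, Rational(1, 2))) ≈ 180.95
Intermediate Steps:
o = 49 (o = Pow(Add(-7, Add(0, Mul(-1, 0))), 2) = Pow(Add(-7, Add(0, 0)), 2) = Pow(Add(-7, 0), 2) = Pow(-7, 2) = 49)
Pow(Add(32801, Function('w')(o)), Rational(1, 2)) = Pow(Add(32801, Add(-10, Mul(-1, 49))), Rational(1, 2)) = Pow(Add(32801, Add(-10, -49)), Rational(1, 2)) = Pow(Add(32801, -59), Rational(1, 2)) = Pow(32742, Rational(1, 2)) = Mul(3, Pow(3638, Rational(1, 2)))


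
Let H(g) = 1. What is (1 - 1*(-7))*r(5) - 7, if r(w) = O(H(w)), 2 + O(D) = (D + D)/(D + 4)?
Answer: -99/5 ≈ -19.800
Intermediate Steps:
O(D) = -2 + 2*D/(4 + D) (O(D) = -2 + (D + D)/(D + 4) = -2 + (2*D)/(4 + D) = -2 + 2*D/(4 + D))
r(w) = -8/5 (r(w) = -8/(4 + 1) = -8/5)
(1 - 1*(-7))*r(5) - 7 = (1 - 1*(-7))*(-8/5) - 7 = (1 + 7)*(-8/5) - 7 = 8*(-8/5) - 7 = -64/5 - 7 = -99/5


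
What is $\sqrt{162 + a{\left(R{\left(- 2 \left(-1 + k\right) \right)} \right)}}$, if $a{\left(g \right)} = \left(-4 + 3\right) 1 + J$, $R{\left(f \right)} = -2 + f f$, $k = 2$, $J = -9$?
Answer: $2 \sqrt{38} \approx 12.329$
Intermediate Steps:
$R{\left(f \right)} = -2 + f^{2}$
$a{\left(g \right)} = -10$ ($a{\left(g \right)} = \left(-4 + 3\right) 1 - 9 = \left(-1\right) 1 - 9 = -1 - 9 = -10$)
$\sqrt{162 + a{\left(R{\left(- 2 \left(-1 + k\right) \right)} \right)}} = \sqrt{162 - 10} = \sqrt{152} = 2 \sqrt{38}$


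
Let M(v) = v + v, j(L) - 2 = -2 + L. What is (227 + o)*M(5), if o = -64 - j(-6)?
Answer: 1690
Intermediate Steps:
j(L) = L (j(L) = 2 + (-2 + L) = L)
o = -58 (o = -64 - 1*(-6) = -64 + 6 = -58)
M(v) = 2*v
(227 + o)*M(5) = (227 - 58)*(2*5) = 169*10 = 1690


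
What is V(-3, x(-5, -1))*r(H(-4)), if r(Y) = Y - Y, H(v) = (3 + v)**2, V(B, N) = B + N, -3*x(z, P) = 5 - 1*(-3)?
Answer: 0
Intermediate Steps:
x(z, P) = -8/3 (x(z, P) = -(5 - 1*(-3))/3 = -(5 + 3)/3 = -1/3*8 = -8/3)
r(Y) = 0
V(-3, x(-5, -1))*r(H(-4)) = (-3 - 8/3)*0 = -17/3*0 = 0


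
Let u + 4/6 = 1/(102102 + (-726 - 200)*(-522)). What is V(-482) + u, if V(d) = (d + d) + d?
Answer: -282328573/195158 ≈ -1446.7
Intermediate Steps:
u = -130105/195158 (u = -⅔ + 1/(102102 + (-726 - 200)*(-522)) = -⅔ + 1/(102102 - 926*(-522)) = -⅔ + 1/(102102 + 483372) = -⅔ + 1/585474 = -130105/195158 ≈ -0.66667)
V(d) = 3*d (V(d) = 2*d + d = 3*d)
V(-482) + u = 3*(-482) - 130105/195158 = -1446 - 130105/195158 = -282328573/195158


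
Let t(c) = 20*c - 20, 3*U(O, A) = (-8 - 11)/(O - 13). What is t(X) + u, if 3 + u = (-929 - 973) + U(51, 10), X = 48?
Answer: -5791/6 ≈ -965.17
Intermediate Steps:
U(O, A) = -19/(3*(-13 + O)) (U(O, A) = ((-8 - 11)/(O - 13))/3 = (-19/(-13 + O))/3 = -19/(3*(-13 + O)))
t(c) = -20 + 20*c
u = -11431/6 (u = -3 + ((-929 - 973) - 19/(-39 + 3*51)) = -3 + (-1902 - 19/(-39 + 153)) = -3 + (-1902 - 19/114) = -3 + (-1902 - 19*1/114) = -3 + (-1902 - 1/6) = -3 - 11413/6 = -11431/6 ≈ -1905.2)
t(X) + u = (-20 + 20*48) - 11431/6 = (-20 + 960) - 11431/6 = 940 - 11431/6 = -5791/6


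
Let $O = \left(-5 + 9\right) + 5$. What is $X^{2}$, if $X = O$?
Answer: $81$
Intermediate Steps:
$O = 9$ ($O = 4 + 5 = 9$)
$X = 9$
$X^{2} = 9^{2} = 81$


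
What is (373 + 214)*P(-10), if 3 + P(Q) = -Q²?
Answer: -60461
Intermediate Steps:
P(Q) = -3 - Q²
(373 + 214)*P(-10) = (373 + 214)*(-3 - 1*(-10)²) = 587*(-3 - 1*100) = 587*(-3 - 100) = 587*(-103) = -60461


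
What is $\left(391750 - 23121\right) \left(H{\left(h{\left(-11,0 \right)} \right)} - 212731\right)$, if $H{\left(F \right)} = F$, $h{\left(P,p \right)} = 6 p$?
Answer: $-78418815799$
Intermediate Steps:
$\left(391750 - 23121\right) \left(H{\left(h{\left(-11,0 \right)} \right)} - 212731\right) = \left(391750 - 23121\right) \left(6 \cdot 0 - 212731\right) = 368629 \left(0 - 212731\right) = 368629 \left(-212731\right) = -78418815799$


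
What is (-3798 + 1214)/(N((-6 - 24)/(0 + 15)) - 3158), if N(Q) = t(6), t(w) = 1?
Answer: 2584/3157 ≈ 0.81850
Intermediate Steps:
N(Q) = 1
(-3798 + 1214)/(N((-6 - 24)/(0 + 15)) - 3158) = (-3798 + 1214)/(1 - 3158) = -2584/(-3157) = -2584*(-1/3157) = 2584/3157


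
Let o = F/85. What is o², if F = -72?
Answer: 5184/7225 ≈ 0.71751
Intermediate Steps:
o = -72/85 ≈ -0.84706
o² = (-72/85)² = 5184/7225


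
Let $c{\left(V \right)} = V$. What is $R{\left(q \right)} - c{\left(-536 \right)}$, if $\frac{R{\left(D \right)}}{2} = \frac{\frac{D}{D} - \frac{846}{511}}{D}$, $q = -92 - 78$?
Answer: $\frac{4656299}{8687} \approx 536.01$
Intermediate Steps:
$q = -170$ ($q = -92 - 78 = -170$)
$R{\left(D \right)} = - \frac{670}{511 D}$ ($R{\left(D \right)} = 2 \frac{\frac{D}{D} - \frac{846}{511}}{D} = 2 \frac{1 - \frac{846}{511}}{D} = 2 \left(- \frac{335}{511 D}\right) = - \frac{670}{511 D}$)
$R{\left(q \right)} - c{\left(-536 \right)} = - \frac{670}{511 \left(-170\right)} - -536 = \left(- \frac{670}{511}\right) \left(- \frac{1}{170}\right) + 536 = \frac{67}{8687} + 536 = \frac{4656299}{8687}$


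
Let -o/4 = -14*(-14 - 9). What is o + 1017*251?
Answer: 253979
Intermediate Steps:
o = -1288 (o = -(-56)*(-14 - 9) = -(-56)*(-23) = -4*322 = -1288)
o + 1017*251 = -1288 + 1017*251 = -1288 + 255267 = 253979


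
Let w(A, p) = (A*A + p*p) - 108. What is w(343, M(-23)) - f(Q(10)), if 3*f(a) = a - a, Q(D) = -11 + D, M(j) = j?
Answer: 118070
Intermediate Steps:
f(a) = 0 (f(a) = (a - a)/3 = (1/3)*0 = 0)
w(A, p) = -108 + A**2 + p**2 (w(A, p) = (A**2 + p**2) - 108 = -108 + A**2 + p**2)
w(343, M(-23)) - f(Q(10)) = (-108 + 343**2 + (-23)**2) - 1*0 = (-108 + 117649 + 529) + 0 = 118070 + 0 = 118070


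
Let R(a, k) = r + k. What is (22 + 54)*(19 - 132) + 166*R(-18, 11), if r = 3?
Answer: -6264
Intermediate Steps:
R(a, k) = 3 + k
(22 + 54)*(19 - 132) + 166*R(-18, 11) = (22 + 54)*(19 - 132) + 166*(3 + 11) = 76*(-113) + 166*14 = -8588 + 2324 = -6264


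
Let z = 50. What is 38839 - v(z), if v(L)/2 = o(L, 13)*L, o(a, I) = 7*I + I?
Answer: 28439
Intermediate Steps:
o(a, I) = 8*I
v(L) = 208*L (v(L) = 2*((8*13)*L) = 2*(104*L) = 208*L)
38839 - v(z) = 38839 - 208*50 = 38839 - 1*10400 = 38839 - 10400 = 28439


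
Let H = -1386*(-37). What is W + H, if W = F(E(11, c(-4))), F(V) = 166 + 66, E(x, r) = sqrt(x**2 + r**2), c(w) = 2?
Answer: 51514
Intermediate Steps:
E(x, r) = sqrt(r**2 + x**2)
F(V) = 232
W = 232
H = 51282
W + H = 232 + 51282 = 51514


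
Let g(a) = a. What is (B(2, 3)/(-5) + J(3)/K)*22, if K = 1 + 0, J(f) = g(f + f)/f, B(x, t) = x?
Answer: 176/5 ≈ 35.200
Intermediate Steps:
J(f) = 2 (J(f) = (f + f)/f = (2*f)/f = 2)
K = 1
(B(2, 3)/(-5) + J(3)/K)*22 = (2/(-5) + 2/1)*22 = (2*(-1/5) + 2*1)*22 = (-2/5 + 2)*22 = (8/5)*22 = 176/5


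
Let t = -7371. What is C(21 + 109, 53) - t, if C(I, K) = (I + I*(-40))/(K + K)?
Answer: 388128/53 ≈ 7323.2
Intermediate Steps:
C(I, K) = -39*I/(2*K) (C(I, K) = (I - 40*I)/((2*K)) = (-39*I)*(1/(2*K)) = -39*I/(2*K))
C(21 + 109, 53) - t = -39/2*(21 + 109)/53 - 1*(-7371) = -39/2*130*1/53 + 7371 = -2535/53 + 7371 = 388128/53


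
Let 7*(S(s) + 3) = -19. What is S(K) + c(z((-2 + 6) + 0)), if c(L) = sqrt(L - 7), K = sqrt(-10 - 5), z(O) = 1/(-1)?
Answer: -40/7 + 2*I*sqrt(2) ≈ -5.7143 + 2.8284*I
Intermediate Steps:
z(O) = -1
K = I*sqrt(15) (K = sqrt(-15) = I*sqrt(15) ≈ 3.873*I)
c(L) = sqrt(-7 + L)
S(s) = -40/7 (S(s) = -3 + (1/7)*(-19) = -3 - 19/7 = -40/7)
S(K) + c(z((-2 + 6) + 0)) = -40/7 + sqrt(-7 - 1) = -40/7 + sqrt(-8) = -40/7 + 2*I*sqrt(2)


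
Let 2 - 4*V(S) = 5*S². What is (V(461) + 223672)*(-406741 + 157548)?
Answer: 41843242595/4 ≈ 1.0461e+10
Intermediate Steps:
V(S) = ½ - 5*S²/4
(V(461) + 223672)*(-406741 + 157548) = ((½ - 5/4*461²) + 223672)*(-406741 + 157548) = ((½ - 5/4*212521) + 223672)*(-249193) = ((½ - 1062605/4) + 223672)*(-249193) = (-1062603/4 + 223672)*(-249193) = -167915/4*(-249193) = 41843242595/4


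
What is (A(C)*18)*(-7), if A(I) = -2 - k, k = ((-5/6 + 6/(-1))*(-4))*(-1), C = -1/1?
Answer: -3192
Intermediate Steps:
C = -1 (C = -1*1 = -1)
k = -82/3 (k = ((-5*⅙ + 6*(-1))*(-4))*(-1) = ((-⅚ - 6)*(-4))*(-1) = -41/6*(-4)*(-1) = (82/3)*(-1) = -82/3 ≈ -27.333)
A(I) = 76/3 (A(I) = -2 - 1*(-82/3) = -2 + 82/3 = 76/3)
(A(C)*18)*(-7) = ((76/3)*18)*(-7) = 456*(-7) = -3192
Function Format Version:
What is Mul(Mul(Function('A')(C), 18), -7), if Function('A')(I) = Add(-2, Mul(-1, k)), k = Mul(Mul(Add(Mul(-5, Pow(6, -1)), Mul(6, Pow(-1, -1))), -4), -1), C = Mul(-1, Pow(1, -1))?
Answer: -3192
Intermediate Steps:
C = -1 (C = Mul(-1, 1) = -1)
k = Rational(-82, 3) (k = Mul(Mul(Add(Mul(-5, Rational(1, 6)), Mul(6, -1)), -4), -1) = Mul(Mul(Add(Rational(-5, 6), -6), -4), -1) = Mul(Mul(Rational(-41, 6), -4), -1) = Mul(Rational(82, 3), -1) = Rational(-82, 3) ≈ -27.333)
Function('A')(I) = Rational(76, 3) (Function('A')(I) = Add(-2, Mul(-1, Rational(-82, 3))) = Add(-2, Rational(82, 3)) = Rational(76, 3))
Mul(Mul(Function('A')(C), 18), -7) = Mul(Mul(Rational(76, 3), 18), -7) = Mul(456, -7) = -3192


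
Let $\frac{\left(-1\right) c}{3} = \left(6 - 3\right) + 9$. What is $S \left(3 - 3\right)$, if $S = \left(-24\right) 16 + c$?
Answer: $0$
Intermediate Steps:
$c = -36$ ($c = - 3 \left(\left(6 - 3\right) + 9\right) = - 3 \left(3 + 9\right) = \left(-3\right) 12 = -36$)
$S = -420$ ($S = \left(-24\right) 16 - 36 = -384 - 36 = -420$)
$S \left(3 - 3\right) = - 420 \left(3 - 3\right) = \left(-420\right) 0 = 0$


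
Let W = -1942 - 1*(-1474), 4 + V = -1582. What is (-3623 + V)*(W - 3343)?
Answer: 19851499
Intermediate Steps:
V = -1586 (V = -4 - 1582 = -1586)
W = -468 (W = -1942 + 1474 = -468)
(-3623 + V)*(W - 3343) = (-3623 - 1586)*(-468 - 3343) = -5209*(-3811) = 19851499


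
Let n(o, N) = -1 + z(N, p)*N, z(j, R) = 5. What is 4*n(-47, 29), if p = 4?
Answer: 576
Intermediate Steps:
n(o, N) = -1 + 5*N
4*n(-47, 29) = 4*(-1 + 5*29) = 4*(-1 + 145) = 4*144 = 576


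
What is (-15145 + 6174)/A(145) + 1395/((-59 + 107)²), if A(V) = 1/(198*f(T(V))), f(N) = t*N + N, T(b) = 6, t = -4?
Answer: 8184997019/256 ≈ 3.1973e+7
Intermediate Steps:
f(N) = -3*N (f(N) = -4*N + N = -3*N)
A(V) = -1/3564 (A(V) = 1/(198*((-3*6))) = (1/198)/(-18) = (1/198)*(-1/18) = -1/3564)
(-15145 + 6174)/A(145) + 1395/((-59 + 107)²) = (-15145 + 6174)/(-1/3564) + 1395/((-59 + 107)²) = -8971*(-3564) + 1395/(48²) = 31972644 + 1395/2304 = 31972644 + 1395*(1/2304) = 31972644 + 155/256 = 8184997019/256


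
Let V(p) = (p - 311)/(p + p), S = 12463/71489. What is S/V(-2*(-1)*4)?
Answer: -18128/1969197 ≈ -0.0092058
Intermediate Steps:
S = 1133/6499 (S = 12463*(1/71489) = 1133/6499 ≈ 0.17433)
V(p) = (-311 + p)/(2*p) (V(p) = (-311 + p)/((2*p)) = (-311 + p)*(1/(2*p)) = (-311 + p)/(2*p))
S/V(-2*(-1)*4) = 1133/(6499*(((-311 - 2*(-1)*4)/(2*((-2*(-1)*4)))))) = 1133/(6499*(((-311 + 2*4)/(2*((2*4)))))) = 1133/(6499*(((½)*(-311 + 8)/8))) = 1133/(6499*(((½)*(⅛)*(-303)))) = 1133/(6499*(-303/16)) = (1133/6499)*(-16/303) = -18128/1969197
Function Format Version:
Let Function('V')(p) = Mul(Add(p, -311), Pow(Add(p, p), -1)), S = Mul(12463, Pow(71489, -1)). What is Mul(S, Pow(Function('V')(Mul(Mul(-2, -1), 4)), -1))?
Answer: Rational(-18128, 1969197) ≈ -0.0092058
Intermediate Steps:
S = Rational(1133, 6499) (S = Mul(12463, Rational(1, 71489)) = Rational(1133, 6499) ≈ 0.17433)
Function('V')(p) = Mul(Rational(1, 2), Pow(p, -1), Add(-311, p)) (Function('V')(p) = Mul(Add(-311, p), Pow(Mul(2, p), -1)) = Mul(Add(-311, p), Mul(Rational(1, 2), Pow(p, -1))) = Mul(Rational(1, 2), Pow(p, -1), Add(-311, p)))
Mul(S, Pow(Function('V')(Mul(Mul(-2, -1), 4)), -1)) = Mul(Rational(1133, 6499), Pow(Mul(Rational(1, 2), Pow(Mul(Mul(-2, -1), 4), -1), Add(-311, Mul(Mul(-2, -1), 4))), -1)) = Mul(Rational(1133, 6499), Pow(Mul(Rational(1, 2), Pow(Mul(2, 4), -1), Add(-311, Mul(2, 4))), -1)) = Mul(Rational(1133, 6499), Pow(Mul(Rational(1, 2), Pow(8, -1), Add(-311, 8)), -1)) = Mul(Rational(1133, 6499), Pow(Mul(Rational(1, 2), Rational(1, 8), -303), -1)) = Mul(Rational(1133, 6499), Pow(Rational(-303, 16), -1)) = Mul(Rational(1133, 6499), Rational(-16, 303)) = Rational(-18128, 1969197)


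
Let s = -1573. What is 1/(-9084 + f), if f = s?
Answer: -1/10657 ≈ -9.3835e-5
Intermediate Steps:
f = -1573
1/(-9084 + f) = 1/(-9084 - 1573) = 1/(-10657) = -1/10657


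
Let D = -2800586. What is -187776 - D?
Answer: 2612810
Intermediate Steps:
-187776 - D = -187776 - 1*(-2800586) = -187776 + 2800586 = 2612810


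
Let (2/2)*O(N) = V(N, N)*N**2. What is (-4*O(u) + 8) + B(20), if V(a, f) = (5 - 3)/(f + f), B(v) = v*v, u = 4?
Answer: 392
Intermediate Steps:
B(v) = v**2
V(a, f) = 1/f (V(a, f) = 2/((2*f)) = 2*(1/(2*f)) = 1/f)
O(N) = N (O(N) = N**2/N = N)
(-4*O(u) + 8) + B(20) = (-4*4 + 8) + 20**2 = (-16 + 8) + 400 = -8 + 400 = 392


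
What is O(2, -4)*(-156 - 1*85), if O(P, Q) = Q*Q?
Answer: -3856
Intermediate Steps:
O(P, Q) = Q²
O(2, -4)*(-156 - 1*85) = (-4)²*(-156 - 1*85) = 16*(-156 - 85) = 16*(-241) = -3856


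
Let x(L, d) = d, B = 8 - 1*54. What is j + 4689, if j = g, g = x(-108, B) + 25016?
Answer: 29659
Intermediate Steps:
B = -46 (B = 8 - 54 = -46)
g = 24970 (g = -46 + 25016 = 24970)
j = 24970
j + 4689 = 24970 + 4689 = 29659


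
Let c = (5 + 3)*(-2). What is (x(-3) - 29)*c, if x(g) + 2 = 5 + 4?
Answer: 352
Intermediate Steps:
x(g) = 7 (x(g) = -2 + (5 + 4) = -2 + 9 = 7)
c = -16 (c = 8*(-2) = -16)
(x(-3) - 29)*c = (7 - 29)*(-16) = -22*(-16) = 352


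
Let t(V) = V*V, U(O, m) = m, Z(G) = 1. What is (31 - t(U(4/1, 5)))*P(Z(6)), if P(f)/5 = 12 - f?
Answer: 330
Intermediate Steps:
t(V) = V²
P(f) = 60 - 5*f (P(f) = 5*(12 - f) = 60 - 5*f)
(31 - t(U(4/1, 5)))*P(Z(6)) = (31 - 1*5²)*(60 - 5*1) = (31 - 1*25)*(60 - 5) = (31 - 25)*55 = 6*55 = 330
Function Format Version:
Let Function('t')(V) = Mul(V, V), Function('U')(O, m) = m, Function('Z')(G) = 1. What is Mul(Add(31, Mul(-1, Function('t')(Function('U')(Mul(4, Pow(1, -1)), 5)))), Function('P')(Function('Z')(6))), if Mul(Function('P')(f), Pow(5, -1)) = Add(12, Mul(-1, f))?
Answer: 330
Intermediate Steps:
Function('t')(V) = Pow(V, 2)
Function('P')(f) = Add(60, Mul(-5, f)) (Function('P')(f) = Mul(5, Add(12, Mul(-1, f))) = Add(60, Mul(-5, f)))
Mul(Add(31, Mul(-1, Function('t')(Function('U')(Mul(4, Pow(1, -1)), 5)))), Function('P')(Function('Z')(6))) = Mul(Add(31, Mul(-1, Pow(5, 2))), Add(60, Mul(-5, 1))) = Mul(Add(31, Mul(-1, 25)), Add(60, -5)) = Mul(Add(31, -25), 55) = Mul(6, 55) = 330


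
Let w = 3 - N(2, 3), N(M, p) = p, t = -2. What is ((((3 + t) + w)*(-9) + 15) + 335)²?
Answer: 116281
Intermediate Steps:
w = 0 (w = 3 - 1*3 = 3 - 3 = 0)
((((3 + t) + w)*(-9) + 15) + 335)² = ((((3 - 2) + 0)*(-9) + 15) + 335)² = (((1 + 0)*(-9) + 15) + 335)² = ((1*(-9) + 15) + 335)² = ((-9 + 15) + 335)² = (6 + 335)² = 341² = 116281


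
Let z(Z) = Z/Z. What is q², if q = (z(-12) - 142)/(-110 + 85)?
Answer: 19881/625 ≈ 31.810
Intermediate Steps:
z(Z) = 1
q = 141/25 (q = (1 - 142)/(-110 + 85) = -141/(-25) = -141*(-1/25) = 141/25 ≈ 5.6400)
q² = (141/25)² = 19881/625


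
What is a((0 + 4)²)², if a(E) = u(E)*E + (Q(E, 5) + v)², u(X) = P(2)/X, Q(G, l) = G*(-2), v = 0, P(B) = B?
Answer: 1052676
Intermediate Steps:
Q(G, l) = -2*G
u(X) = 2/X
a(E) = 2 + 4*E² (a(E) = (2/E)*E + (-2*E + 0)² = 2 + (-2*E)² = 2 + 4*E²)
a((0 + 4)²)² = (2 + 4*((0 + 4)²)²)² = (2 + 4*(4²)²)² = (2 + 4*16²)² = (2 + 4*256)² = (2 + 1024)² = 1026² = 1052676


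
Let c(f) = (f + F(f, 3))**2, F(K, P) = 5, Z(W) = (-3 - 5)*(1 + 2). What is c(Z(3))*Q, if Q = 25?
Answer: 9025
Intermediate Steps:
Z(W) = -24 (Z(W) = -8*3 = -24)
c(f) = (5 + f)**2 (c(f) = (f + 5)**2 = (5 + f)**2)
c(Z(3))*Q = (5 - 24)**2*25 = (-19)**2*25 = 361*25 = 9025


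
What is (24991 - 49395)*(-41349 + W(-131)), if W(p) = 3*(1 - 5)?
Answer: 1009373844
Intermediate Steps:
W(p) = -12 (W(p) = 3*(-4) = -12)
(24991 - 49395)*(-41349 + W(-131)) = (24991 - 49395)*(-41349 - 12) = -24404*(-41361) = 1009373844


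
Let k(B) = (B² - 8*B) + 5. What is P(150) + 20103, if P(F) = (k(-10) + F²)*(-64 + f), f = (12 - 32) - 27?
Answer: -2497932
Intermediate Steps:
k(B) = 5 + B² - 8*B
f = -47 (f = -20 - 27 = -47)
P(F) = -20535 - 111*F² (P(F) = ((5 + (-10)² - 8*(-10)) + F²)*(-64 - 47) = ((5 + 100 + 80) + F²)*(-111) = (185 + F²)*(-111) = -20535 - 111*F²)
P(150) + 20103 = (-20535 - 111*150²) + 20103 = (-20535 - 111*22500) + 20103 = (-20535 - 2497500) + 20103 = -2518035 + 20103 = -2497932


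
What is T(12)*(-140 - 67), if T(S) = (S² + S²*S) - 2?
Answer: -387090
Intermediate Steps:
T(S) = -2 + S² + S³ (T(S) = (S² + S³) - 2 = -2 + S² + S³)
T(12)*(-140 - 67) = (-2 + 12² + 12³)*(-140 - 67) = (-2 + 144 + 1728)*(-207) = 1870*(-207) = -387090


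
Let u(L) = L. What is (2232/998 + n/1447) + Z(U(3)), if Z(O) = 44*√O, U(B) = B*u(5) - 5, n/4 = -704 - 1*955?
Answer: -1696512/722053 + 44*√10 ≈ 136.79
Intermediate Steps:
n = -6636 (n = 4*(-704 - 1*955) = 4*(-704 - 955) = 4*(-1659) = -6636)
U(B) = -5 + 5*B (U(B) = B*5 - 5 = 5*B - 5 = -5 + 5*B)
(2232/998 + n/1447) + Z(U(3)) = (2232/998 - 6636/1447) + 44*√(-5 + 5*3) = (2232*(1/998) - 6636*1/1447) + 44*√(-5 + 15) = (1116/499 - 6636/1447) + 44*√10 = -1696512/722053 + 44*√10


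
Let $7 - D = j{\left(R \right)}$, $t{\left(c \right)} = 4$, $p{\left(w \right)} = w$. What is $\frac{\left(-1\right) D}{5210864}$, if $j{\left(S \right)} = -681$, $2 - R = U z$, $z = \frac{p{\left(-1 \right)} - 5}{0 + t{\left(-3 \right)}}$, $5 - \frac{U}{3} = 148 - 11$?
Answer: $- \frac{43}{325679} \approx -0.00013203$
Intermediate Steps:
$U = -396$ ($U = 15 - 3 \left(148 - 11\right) = 15 - 411 = -396$)
$z = - \frac{3}{2}$ ($z = \frac{-1 - 5}{0 + 4} = - \frac{6}{4} = \left(-6\right) \frac{1}{4} = - \frac{3}{2} \approx -1.5$)
$R = -592$ ($R = 2 - \left(-396\right) \left(- \frac{3}{2}\right) = 2 - 594 = -592$)
$D = 688$ ($D = 7 - -681 = 7 + 681 = 688$)
$\frac{\left(-1\right) D}{5210864} = \frac{\left(-1\right) 688}{5210864} = \left(-688\right) \frac{1}{5210864} = - \frac{43}{325679}$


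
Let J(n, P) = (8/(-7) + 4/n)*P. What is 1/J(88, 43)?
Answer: -154/7267 ≈ -0.021192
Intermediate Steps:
J(n, P) = P*(-8/7 + 4/n) (J(n, P) = (8*(-⅐) + 4/n)*P = (-8/7 + 4/n)*P = P*(-8/7 + 4/n))
1/J(88, 43) = 1/(-8/7*43 + 4*43/88) = 1/(-344/7 + 4*43*(1/88)) = 1/(-344/7 + 43/22) = 1/(-7267/154) = -154/7267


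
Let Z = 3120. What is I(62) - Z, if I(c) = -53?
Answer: -3173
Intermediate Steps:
I(62) - Z = -53 - 1*3120 = -53 - 3120 = -3173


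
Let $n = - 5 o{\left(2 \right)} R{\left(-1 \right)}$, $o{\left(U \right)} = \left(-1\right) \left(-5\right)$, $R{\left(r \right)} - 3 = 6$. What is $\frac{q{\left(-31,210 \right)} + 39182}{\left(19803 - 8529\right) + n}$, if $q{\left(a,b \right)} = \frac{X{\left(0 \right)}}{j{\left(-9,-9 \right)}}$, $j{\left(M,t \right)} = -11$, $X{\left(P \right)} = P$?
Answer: $\frac{39182}{11049} \approx 3.5462$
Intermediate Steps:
$R{\left(r \right)} = 9$ ($R{\left(r \right)} = 3 + 6 = 9$)
$o{\left(U \right)} = 5$
$n = -225$ ($n = \left(-5\right) 5 \cdot 9 = \left(-25\right) 9 = -225$)
$q{\left(a,b \right)} = 0$ ($q{\left(a,b \right)} = \frac{0}{-11} = 0 \left(- \frac{1}{11}\right) = 0$)
$\frac{q{\left(-31,210 \right)} + 39182}{\left(19803 - 8529\right) + n} = \frac{0 + 39182}{\left(19803 - 8529\right) - 225} = \frac{39182}{11274 - 225} = \frac{39182}{11049}$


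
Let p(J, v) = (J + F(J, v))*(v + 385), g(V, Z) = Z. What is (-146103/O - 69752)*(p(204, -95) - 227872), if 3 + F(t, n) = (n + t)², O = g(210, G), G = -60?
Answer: -1102620675203/5 ≈ -2.2052e+11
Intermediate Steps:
O = -60
F(t, n) = -3 + (n + t)²
p(J, v) = (385 + v)*(-3 + J + (J + v)²) (p(J, v) = (J + (-3 + (v + J)²))*(v + 385) = (J + (-3 + (J + v)²))*(385 + v) = (-3 + J + (J + v)²)*(385 + v) = (385 + v)*(-3 + J + (J + v)²))
(-146103/O - 69752)*(p(204, -95) - 227872) = (-146103/(-60) - 69752)*((-1155 + 385*204 + 385*(204 - 95)² + 204*(-95) - 95*(-3 + (204 - 95)²)) - 227872) = (-146103*(-1/60) - 69752)*((-1155 + 78540 + 385*109² - 19380 - 95*(-3 + 109²)) - 227872) = (48701/20 - 69752)*((-1155 + 78540 + 385*11881 - 19380 - 95*(-3 + 11881)) - 227872) = -1346339*((-1155 + 78540 + 4574185 - 19380 - 95*11878) - 227872)/20 = -1346339*((-1155 + 78540 + 4574185 - 19380 - 1128410) - 227872)/20 = -1346339*(3503780 - 227872)/20 = -1346339/20*3275908 = -1102620675203/5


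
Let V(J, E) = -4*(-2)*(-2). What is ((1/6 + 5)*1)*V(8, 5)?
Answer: -248/3 ≈ -82.667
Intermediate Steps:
V(J, E) = -16 (V(J, E) = 8*(-2) = -16)
((1/6 + 5)*1)*V(8, 5) = ((1/6 + 5)*1)*(-16) = ((1*(⅙) + 5)*1)*(-16) = ((⅙ + 5)*1)*(-16) = ((31/6)*1)*(-16) = (31/6)*(-16) = -248/3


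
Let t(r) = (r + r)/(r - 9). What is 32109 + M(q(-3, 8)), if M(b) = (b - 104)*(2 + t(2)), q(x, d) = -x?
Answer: 223753/7 ≈ 31965.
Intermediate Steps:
t(r) = 2*r/(-9 + r) (t(r) = (2*r)/(-9 + r) = 2*r/(-9 + r))
M(b) = -1040/7 + 10*b/7 (M(b) = (b - 104)*(2 + 2*2/(-9 + 2)) = (-104 + b)*(2 + 2*2/(-7)) = (-104 + b)*(2 + 2*2*(-⅐)) = (-104 + b)*(2 - 4/7) = (-104 + b)*(10/7) = -1040/7 + 10*b/7)
32109 + M(q(-3, 8)) = 32109 + (-1040/7 + 10*(-1*(-3))/7) = 32109 + (-1040/7 + (10/7)*3) = 32109 + (-1040/7 + 30/7) = 32109 - 1010/7 = 223753/7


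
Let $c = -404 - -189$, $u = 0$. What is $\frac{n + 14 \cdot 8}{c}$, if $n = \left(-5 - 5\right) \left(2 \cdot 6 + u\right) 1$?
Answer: $\frac{8}{215} \approx 0.037209$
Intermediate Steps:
$c = -215$ ($c = -404 + 189 = -215$)
$n = -120$ ($n = \left(-5 - 5\right) \left(2 \cdot 6 + 0\right) 1 = - 10 \left(12 + 0\right) 1 = - 10 \cdot 12 \cdot 1 = \left(-10\right) 12 = -120$)
$\frac{n + 14 \cdot 8}{c} = \frac{-120 + 14 \cdot 8}{-215} = \left(-120 + 112\right) \left(- \frac{1}{215}\right) = \left(-8\right) \left(- \frac{1}{215}\right) = \frac{8}{215}$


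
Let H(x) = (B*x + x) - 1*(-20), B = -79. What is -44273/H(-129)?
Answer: -44273/10082 ≈ -4.3913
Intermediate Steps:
H(x) = 20 - 78*x (H(x) = (-79*x + x) - 1*(-20) = -78*x + 20 = 20 - 78*x)
-44273/H(-129) = -44273/(20 - 78*(-129)) = -44273/(20 + 10062) = -44273/10082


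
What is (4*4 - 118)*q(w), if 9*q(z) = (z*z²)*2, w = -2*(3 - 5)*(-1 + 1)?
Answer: 0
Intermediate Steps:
w = 0 (w = -(-4)*0 = -2*0 = 0)
q(z) = 2*z³/9 (q(z) = ((z*z²)*2)/9 = (z³*2)/9 = (2*z³)/9 = 2*z³/9)
(4*4 - 118)*q(w) = (4*4 - 118)*((2/9)*0³) = (16 - 118)*((2/9)*0) = -102*0 = 0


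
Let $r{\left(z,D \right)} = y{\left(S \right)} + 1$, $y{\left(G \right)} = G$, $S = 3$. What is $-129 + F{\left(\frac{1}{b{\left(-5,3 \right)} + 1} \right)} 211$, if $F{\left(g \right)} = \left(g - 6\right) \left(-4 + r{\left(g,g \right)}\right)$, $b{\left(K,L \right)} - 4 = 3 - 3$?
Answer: $-129$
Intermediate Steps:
$b{\left(K,L \right)} = 4$ ($b{\left(K,L \right)} = 4 + \left(3 - 3\right) = 4 + 0 = 4$)
$r{\left(z,D \right)} = 4$ ($r{\left(z,D \right)} = 3 + 1 = 4$)
$F{\left(g \right)} = 0$ ($F{\left(g \right)} = \left(g - 6\right) \left(-4 + 4\right) = \left(-6 + g\right) 0 = 0$)
$-129 + F{\left(\frac{1}{b{\left(-5,3 \right)} + 1} \right)} 211 = -129 + 0 \cdot 211 = -129 + 0 = -129$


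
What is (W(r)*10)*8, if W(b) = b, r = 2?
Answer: 160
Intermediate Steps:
(W(r)*10)*8 = (2*10)*8 = 20*8 = 160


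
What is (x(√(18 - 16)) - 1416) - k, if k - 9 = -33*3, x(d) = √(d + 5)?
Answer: -1326 + √(5 + √2) ≈ -1323.5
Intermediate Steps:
x(d) = √(5 + d)
k = -90 (k = 9 - 33*3 = 9 - 99 = -90)
(x(√(18 - 16)) - 1416) - k = (√(5 + √(18 - 16)) - 1416) - 1*(-90) = (√(5 + √2) - 1416) + 90 = (-1416 + √(5 + √2)) + 90 = -1326 + √(5 + √2)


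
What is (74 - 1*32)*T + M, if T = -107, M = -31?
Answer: -4525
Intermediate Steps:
(74 - 1*32)*T + M = (74 - 1*32)*(-107) - 31 = (74 - 32)*(-107) - 31 = 42*(-107) - 31 = -4494 - 31 = -4525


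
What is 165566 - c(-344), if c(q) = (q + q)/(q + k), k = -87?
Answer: 71358258/431 ≈ 1.6556e+5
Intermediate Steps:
c(q) = 2*q/(-87 + q) (c(q) = (q + q)/(q - 87) = (2*q)/(-87 + q) = 2*q/(-87 + q))
165566 - c(-344) = 165566 - 2*(-344)/(-87 - 344) = 165566 - 2*(-344)/(-431) = 165566 - 2*(-344)*(-1)/431 = 165566 - 1*688/431 = 165566 - 688/431 = 71358258/431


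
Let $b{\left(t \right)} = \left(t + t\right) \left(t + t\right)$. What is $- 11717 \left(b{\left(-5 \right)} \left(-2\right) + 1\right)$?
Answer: $2331683$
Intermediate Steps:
$b{\left(t \right)} = 4 t^{2}$ ($b{\left(t \right)} = 2 t 2 t = 4 t^{2}$)
$- 11717 \left(b{\left(-5 \right)} \left(-2\right) + 1\right) = - 11717 \left(4 \left(-5\right)^{2} \left(-2\right) + 1\right) = - 11717 \left(4 \cdot 25 \left(-2\right) + 1\right) = - 11717 \left(100 \left(-2\right) + 1\right) = - 11717 \left(-200 + 1\right) = \left(-11717\right) \left(-199\right) = 2331683$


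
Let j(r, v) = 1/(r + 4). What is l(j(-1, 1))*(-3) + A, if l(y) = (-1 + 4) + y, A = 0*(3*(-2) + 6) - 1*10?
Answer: -20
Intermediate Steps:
j(r, v) = 1/(4 + r)
A = -10 (A = 0*(-6 + 6) - 10 = 0*0 - 10 = 0 - 10 = -10)
l(y) = 3 + y
l(j(-1, 1))*(-3) + A = (3 + 1/(4 - 1))*(-3) - 10 = (3 + 1/3)*(-3) - 10 = (3 + ⅓)*(-3) - 10 = (10/3)*(-3) - 10 = -10 - 10 = -20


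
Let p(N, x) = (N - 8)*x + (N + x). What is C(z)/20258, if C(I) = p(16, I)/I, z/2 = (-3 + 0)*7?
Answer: 181/425418 ≈ 0.00042546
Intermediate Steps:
p(N, x) = N + x + x*(-8 + N) (p(N, x) = (-8 + N)*x + (N + x) = x*(-8 + N) + (N + x) = N + x + x*(-8 + N))
z = -42 (z = 2*((-3 + 0)*7) = 2*(-3*7) = 2*(-21) = -42)
C(I) = (16 + 9*I)/I (C(I) = (16 - 7*I + 16*I)/I = (16 + 9*I)/I)
C(z)/20258 = (9 + 16/(-42))/20258 = (9 + 16*(-1/42))*(1/20258) = (9 - 8/21)*(1/20258) = (181/21)*(1/20258) = 181/425418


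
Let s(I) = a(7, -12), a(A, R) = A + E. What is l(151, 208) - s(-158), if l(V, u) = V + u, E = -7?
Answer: 359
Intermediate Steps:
a(A, R) = -7 + A (a(A, R) = A - 7 = -7 + A)
s(I) = 0 (s(I) = -7 + 7 = 0)
l(151, 208) - s(-158) = (151 + 208) - 1*0 = 359 + 0 = 359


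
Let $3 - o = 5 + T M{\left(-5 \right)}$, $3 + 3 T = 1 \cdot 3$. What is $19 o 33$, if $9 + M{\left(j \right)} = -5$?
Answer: $-1254$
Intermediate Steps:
$M{\left(j \right)} = -14$ ($M{\left(j \right)} = -9 - 5 = -14$)
$T = 0$ ($T = -1 + \frac{1 \cdot 3}{3} = -1 + \frac{1}{3} \cdot 3 = -1 + 1 = 0$)
$o = -2$ ($o = 3 - \left(5 + 0 \left(-14\right)\right) = 3 - \left(5 + 0\right) = 3 - 5 = -2$)
$19 o 33 = 19 \left(-2\right) 33 = \left(-38\right) 33 = -1254$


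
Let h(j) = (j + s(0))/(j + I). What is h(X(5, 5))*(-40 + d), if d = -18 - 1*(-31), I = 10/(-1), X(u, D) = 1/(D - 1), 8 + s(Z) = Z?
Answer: -279/13 ≈ -21.462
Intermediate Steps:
s(Z) = -8 + Z
X(u, D) = 1/(-1 + D)
I = -10 (I = 10*(-1) = -10)
d = 13 (d = -18 + 31 = 13)
h(j) = (-8 + j)/(-10 + j) (h(j) = (j + (-8 + 0))/(j - 10) = (j - 8)/(-10 + j) = (-8 + j)/(-10 + j))
h(X(5, 5))*(-40 + d) = ((-8 + 1/(-1 + 5))/(-10 + 1/(-1 + 5)))*(-40 + 13) = ((-8 + 1/4)/(-10 + 1/4))*(-27) = ((-8 + ¼)/(-10 + ¼))*(-27) = (-31/4/(-39/4))*(-27) = -4/39*(-31/4)*(-27) = (31/39)*(-27) = -279/13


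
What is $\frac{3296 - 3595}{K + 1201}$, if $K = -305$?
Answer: $- \frac{299}{896} \approx -0.33371$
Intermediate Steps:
$\frac{3296 - 3595}{K + 1201} = \frac{3296 - 3595}{-305 + 1201} = - \frac{299}{896}$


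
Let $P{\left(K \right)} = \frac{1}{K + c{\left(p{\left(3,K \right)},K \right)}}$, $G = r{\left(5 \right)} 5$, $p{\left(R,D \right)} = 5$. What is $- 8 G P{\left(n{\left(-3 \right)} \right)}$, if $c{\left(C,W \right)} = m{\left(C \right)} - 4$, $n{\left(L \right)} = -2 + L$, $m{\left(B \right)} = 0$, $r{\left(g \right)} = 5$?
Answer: $\frac{200}{9} \approx 22.222$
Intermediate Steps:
$c{\left(C,W \right)} = -4$ ($c{\left(C,W \right)} = 0 - 4 = -4$)
$G = 25$ ($G = 5 \cdot 5 = 25$)
$P{\left(K \right)} = \frac{1}{-4 + K}$ ($P{\left(K \right)} = \frac{1}{K - 4} = \frac{1}{-4 + K}$)
$- 8 G P{\left(n{\left(-3 \right)} \right)} = \frac{\left(-8\right) 25}{-4 - 5} = - \frac{200}{-4 - 5} = - \frac{200}{-9} = \left(-200\right) \left(- \frac{1}{9}\right) = \frac{200}{9}$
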